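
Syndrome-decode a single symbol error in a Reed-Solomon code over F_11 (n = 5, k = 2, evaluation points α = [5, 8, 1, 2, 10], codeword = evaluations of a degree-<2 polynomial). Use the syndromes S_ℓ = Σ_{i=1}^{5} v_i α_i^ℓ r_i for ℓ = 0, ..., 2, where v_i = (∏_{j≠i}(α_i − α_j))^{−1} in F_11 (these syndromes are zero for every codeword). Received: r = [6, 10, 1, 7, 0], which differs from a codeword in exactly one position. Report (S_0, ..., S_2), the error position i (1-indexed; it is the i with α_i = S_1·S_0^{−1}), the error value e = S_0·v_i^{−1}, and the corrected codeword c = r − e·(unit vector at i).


S = (9, 1, 5), error at position 1, error magnitude e = 3, c = [3, 10, 1, 7, 0].

Step 1: column multipliers v_i = (∏_{j≠i}(α_i − α_j))^{−1} mod 11.
  i = 1 (α = 5): (5−8)(5−1)(5−2)(5−10) = (−3)·4·3·(−5) = 180 ≡ 4, so v_1 = 4^{−1} = 3 (mod 11).
  i = 2 (α = 8): (8−5)(8−1)(8−2)(8−10) = 3·7·6·(−2) = −252 ≡ 1, so v_2 = 1^{−1} = 1 (mod 11).
  i = 3 (α = 1): (1−5)(1−8)(1−2)(1−10) = (−4)·(−7)·(−1)·(−9) = 252 ≡ 10, so v_3 = 10^{−1} = 10 (mod 11).
  i = 4 (α = 2): (2−5)(2−8)(2−1)(2−10) = (−3)·(−6)·1·(−8) = −144 ≡ 10, so v_4 = 10^{−1} = 10 (mod 11).
  i = 5 (α = 10): (10−5)(10−8)(10−1)(10−2) = 5·2·9·8 = 720 ≡ 5, so v_5 = 5^{−1} = 9 (mod 11).
  v = [3, 1, 10, 10, 9].
Step 2: syndromes of r = [6, 10, 1, 7, 0] (all sums mod 11).
  S_0 = Σ v_i r_i = 3·6 + 1·10 + 10·1 + 10·7 + 9·0 = 108 ≡ 9.
  S_1 = Σ v_i α_i r_i = 3·5·6 + 1·8·10 + 10·1·1 + 10·2·7 + 9·10·0 = 320 ≡ 1.
  α_i^2 mod 11 = [3, 9, 1, 4, 1].
  S_2 = Σ v_i α_i^2 r_i = 3·3·6 + 1·9·10 + 10·1·1 + 10·4·7 + 9·1·0 = 434 ≡ 5.
  S = (9, 1, 5) ≠ 0, so r is not a codeword (an error is present).
Step 3: locate the error. For a single error e at position i, S_ℓ = v_i·e·α_i^ℓ, so α_err = S_1/S_0.
  S_0^{−1} = 9^{−1} = 5 (mod 11), so α_err = 1·5 = 5 ≡ 5 = α_1. Error position i = 1.
  Consistency check: S_2/S_1 = 5·1 = 5 ≡ 5 = α_err ✓ (single-error assumption holds).
Step 4: error magnitude e = S_0/v_1 = S_0·∏_{j≠1}(α_1 − α_j) = 9·4 = 36 ≡ 3 (mod 11).
Step 5: correct position 1: c_1 = r_1 − e = 6 − 3 ≡ 3 (mod 11). Hence c = [3, 10, 1, 7, 0].
  Check: interpolating c through the α_i gives m(x) = 6 + 6·x (degree < 2) with m(α_i) = c_i for every i, so c is indeed a codeword.


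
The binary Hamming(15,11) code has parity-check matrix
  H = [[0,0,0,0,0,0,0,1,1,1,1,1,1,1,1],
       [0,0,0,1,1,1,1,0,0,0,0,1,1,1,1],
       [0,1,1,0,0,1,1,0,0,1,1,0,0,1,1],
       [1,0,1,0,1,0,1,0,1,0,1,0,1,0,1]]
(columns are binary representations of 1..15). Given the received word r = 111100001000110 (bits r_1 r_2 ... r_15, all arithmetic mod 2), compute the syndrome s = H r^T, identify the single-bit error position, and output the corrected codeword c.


s = (1, 1, 1, 0)^T, error position = 14, corrected codeword c = 111100001000100

Compute s = H r^T mod 2 one row at a time:
  s_1 = 0 + 1 + 0 + 0 + 0 + 1 + 1 + 0 = 3 ≡ 1 (mod 2).
  s_2 = 1 + 0 + 0 + 0 + 0 + 1 + 1 + 0 = 3 ≡ 1 (mod 2).
  s_3 = 1 + 1 + 0 + 0 + 0 + 0 + 1 + 0 = 3 ≡ 1 (mod 2).
  s_4 = 1 + 1 + 0 + 0 + 1 + 0 + 1 + 0 = 4 ≡ 0 (mod 2).
s = (1, 1, 1, 0)^T — this equals column 14 of H (binary 1110), so error is at position 14.
Correct: flip bit 14 of r = 111100001000110 to get c = 111100001000100.


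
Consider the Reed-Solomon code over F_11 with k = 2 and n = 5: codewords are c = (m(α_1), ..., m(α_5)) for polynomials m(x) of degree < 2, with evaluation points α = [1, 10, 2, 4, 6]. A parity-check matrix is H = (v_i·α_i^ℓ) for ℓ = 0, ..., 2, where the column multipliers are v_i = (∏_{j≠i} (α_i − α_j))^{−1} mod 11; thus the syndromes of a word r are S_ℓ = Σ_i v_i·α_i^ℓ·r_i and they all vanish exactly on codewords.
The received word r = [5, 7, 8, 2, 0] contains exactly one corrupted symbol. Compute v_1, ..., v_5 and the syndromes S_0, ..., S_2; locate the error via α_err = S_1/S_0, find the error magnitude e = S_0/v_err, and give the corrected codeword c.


S = (2, 4, 8), error at position 3, error magnitude e = 4, c = [5, 7, 4, 2, 0].

Step 1: column multipliers v_i = (∏_{j≠i}(α_i − α_j))^{−1} mod 11.
  i = 1 (α = 1): (1−10)(1−2)(1−4)(1−6) = (−9)·(−1)·(−3)·(−5) = 135 ≡ 3, so v_1 = 3^{−1} = 4 (mod 11).
  i = 2 (α = 10): (10−1)(10−2)(10−4)(10−6) = 9·8·6·4 = 1728 ≡ 1, so v_2 = 1^{−1} = 1 (mod 11).
  i = 3 (α = 2): (2−1)(2−10)(2−4)(2−6) = 1·(−8)·(−2)·(−4) = −64 ≡ 2, so v_3 = 2^{−1} = 6 (mod 11).
  i = 4 (α = 4): (4−1)(4−10)(4−2)(4−6) = 3·(−6)·2·(−2) = 72 ≡ 6, so v_4 = 6^{−1} = 2 (mod 11).
  i = 5 (α = 6): (6−1)(6−10)(6−2)(6−4) = 5·(−4)·4·2 = −160 ≡ 5, so v_5 = 5^{−1} = 9 (mod 11).
  v = [4, 1, 6, 2, 9].
Step 2: syndromes of r = [5, 7, 8, 2, 0] (all sums mod 11).
  S_0 = Σ v_i r_i = 4·5 + 1·7 + 6·8 + 2·2 + 9·0 = 79 ≡ 2.
  S_1 = Σ v_i α_i r_i = 4·1·5 + 1·10·7 + 6·2·8 + 2·4·2 + 9·6·0 = 202 ≡ 4.
  α_i^2 mod 11 = [1, 1, 4, 5, 3].
  S_2 = Σ v_i α_i^2 r_i = 4·1·5 + 1·1·7 + 6·4·8 + 2·5·2 + 9·3·0 = 239 ≡ 8.
  S = (2, 4, 8) ≠ 0, so r is not a codeword (an error is present).
Step 3: locate the error. For a single error e at position i, S_ℓ = v_i·e·α_i^ℓ, so α_err = S_1/S_0.
  S_0^{−1} = 2^{−1} = 6 (mod 11), so α_err = 4·6 = 24 ≡ 2 = α_3. Error position i = 3.
  Consistency check: S_2/S_1 = 8·3 = 24 ≡ 2 = α_err ✓ (single-error assumption holds).
Step 4: error magnitude e = S_0/v_3 = S_0·∏_{j≠3}(α_3 − α_j) = 2·2 = 4 ≡ 4 (mod 11).
Step 5: correct position 3: c_3 = r_3 − e = 8 − 4 ≡ 4 (mod 11). Hence c = [5, 7, 4, 2, 0].
  Check: interpolating c through the α_i gives m(x) = 6 + 10·x (degree < 2) with m(α_i) = c_i for every i, so c is indeed a codeword.


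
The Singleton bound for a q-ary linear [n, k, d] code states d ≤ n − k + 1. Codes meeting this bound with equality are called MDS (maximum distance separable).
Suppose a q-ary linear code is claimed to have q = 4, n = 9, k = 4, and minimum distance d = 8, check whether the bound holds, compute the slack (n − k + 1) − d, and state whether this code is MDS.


Singleton RHS = n − k + 1 = 6, slack = -2, bound violated (no such code; not MDS).

Singleton bound: d ≤ n − k + 1.
Here n = 9, k = 4, so n − k + 1 = 6.
Given d = 8, check d ≤ 6: NO.
Slack = (n − k + 1) − d = -2.
The slack is negative: d = 8 exceeds n − k + 1 = 6 by 2, so the Singleton bound is violated and no linear [9, 4, 8]_4 code can exist. In particular it is not MDS (MDS requires d = n − k + 1 exactly).
Description: the claimed parameters are [9, 4, 8]_4; such a code would be impossible (violates the Singleton bound).


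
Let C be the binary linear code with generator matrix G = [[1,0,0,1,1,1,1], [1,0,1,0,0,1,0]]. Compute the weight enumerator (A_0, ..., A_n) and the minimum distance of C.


Weight distribution: A_0 = 1, A_3 = 1, A_4 = 1, A_5 = 1. Minimum distance d = 3.

Enumerate all 2^2 = 4 messages m ∈ F_2^2.
For each, compute codeword c = mG in F_2^7, then tally its weight.
  m = 00 → c = 0000000, weight = 0.
  m = 10 → c = 1001111, weight = 5.
  m = 01 → c = 1010010, weight = 3.
  m = 11 → c = 0011101, weight = 4.
Tally weights:
  weight 0: 1 codewords.
  weight 3: 1 codewords.
  weight 4: 1 codewords.
  weight 5: 1 codewords.
Minimum distance d = smallest w > 0 with A_w > 0 = 3.
Sanity: Σ A_w = 4 = 2^2 = 4 ✓.


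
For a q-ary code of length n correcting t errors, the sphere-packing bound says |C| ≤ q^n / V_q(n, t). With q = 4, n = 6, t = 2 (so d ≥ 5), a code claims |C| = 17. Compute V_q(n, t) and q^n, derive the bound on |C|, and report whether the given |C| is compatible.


V_q(n, t) = 154, q^n = 4096, Hamming bound = 26, |C| = 17 ≤ bound (satisfied).

Step 1: Compute V_q(n, t) = Σ_{j=0}^2 C(n, j) (q−1)^j.
  j = 0: C(6,0)·(3)^0 = 1·1 = 1.
  j = 1: C(6,1)·(3)^1 = 6·3 = 18.
  j = 2: C(6,2)·(3)^2 = 15·9 = 135.
  V_q(n, t) = 1 + 18 + 135 = 154.
Step 2: q^n = 4^6 = 4096.
Step 3: Hamming bound ⌊q^n / V_q(n,t)⌋ = ⌊4096/154⌋ = 26.
Step 4: Compare |C| = 17 to 26: satisfied.
The claimed |C| lies below the Hamming bound.


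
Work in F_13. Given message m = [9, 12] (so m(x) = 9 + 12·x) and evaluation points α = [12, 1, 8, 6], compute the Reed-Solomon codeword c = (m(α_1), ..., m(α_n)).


c = [10, 8, 1, 3]

Message polynomial: m(x) = 9 + 12·x (mod 13).
For each evaluation point α_i, compute m(α_i) mod 13:
  α_1 = 12: Horner steps 12 → 10, so m(12) = 10.
  α_2 = 1: Horner steps 12 → 8, so m(1) = 8.
  α_3 = 8: Horner steps 12 → 1, so m(8) = 1.
  α_4 = 6: Horner steps 12 → 3, so m(6) = 3.
Codeword c = [10, 8, 1, 3] ∈ F_13^4.


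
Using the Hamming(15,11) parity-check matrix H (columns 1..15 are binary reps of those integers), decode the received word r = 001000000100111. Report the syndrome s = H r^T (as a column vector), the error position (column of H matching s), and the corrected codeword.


s = (0, 1, 0, 1)^T, error position = 5, corrected codeword c = 001010000100111

Compute s = H r^T mod 2 one row at a time:
  s_1 = 0 + 0 + 1 + 0 + 0 + 1 + 1 + 1 = 4 ≡ 0 (mod 2).
  s_2 = 0 + 0 + 0 + 0 + 0 + 1 + 1 + 1 = 3 ≡ 1 (mod 2).
  s_3 = 0 + 1 + 0 + 0 + 1 + 0 + 1 + 1 = 4 ≡ 0 (mod 2).
  s_4 = 0 + 1 + 0 + 0 + 0 + 0 + 1 + 1 = 3 ≡ 1 (mod 2).
s = (0, 1, 0, 1)^T — this equals column 5 of H (binary 0101), so error is at position 5.
Correct: flip bit 5 of r = 001000000100111 to get c = 001010000100111.


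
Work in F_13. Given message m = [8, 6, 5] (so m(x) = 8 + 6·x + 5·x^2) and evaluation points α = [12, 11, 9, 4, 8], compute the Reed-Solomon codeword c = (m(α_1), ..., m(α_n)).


c = [7, 3, 12, 8, 12]

Message polynomial: m(x) = 8 + 6·x + 5·x^2 (mod 13).
For each evaluation point α_i, compute m(α_i) mod 13:
  α_1 = 12: Horner steps 5 → 1 → 7, so m(12) = 7.
  α_2 = 11: Horner steps 5 → 9 → 3, so m(11) = 3.
  α_3 = 9: Horner steps 5 → 12 → 12, so m(9) = 12.
  α_4 = 4: Horner steps 5 → 0 → 8, so m(4) = 8.
  α_5 = 8: Horner steps 5 → 7 → 12, so m(8) = 12.
Codeword c = [7, 3, 12, 8, 12] ∈ F_13^5.


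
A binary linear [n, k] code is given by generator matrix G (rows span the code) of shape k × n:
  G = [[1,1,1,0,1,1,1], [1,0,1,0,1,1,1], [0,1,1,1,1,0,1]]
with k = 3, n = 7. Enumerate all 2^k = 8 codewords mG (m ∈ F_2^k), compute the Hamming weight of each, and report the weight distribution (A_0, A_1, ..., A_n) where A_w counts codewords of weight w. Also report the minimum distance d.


Weight distribution: A_0 = 1, A_1 = 1, A_3 = 1, A_4 = 2, A_5 = 2, A_6 = 1. Minimum distance d = 1.

Enumerate all 2^3 = 8 messages m ∈ F_2^3.
For each, compute codeword c = mG in F_2^7, then tally its weight.
  m = 000 → c = 0000000, weight = 0.
  m = 100 → c = 1110111, weight = 6.
  m = 010 → c = 1010111, weight = 5.
  m = 110 → c = 0100000, weight = 1.
  m = 001 → c = 0111101, weight = 5.
  m = 101 → c = 1001010, weight = 3.
  m = 011 → c = 1101010, weight = 4.
  m = 111 → c = 0011101, weight = 4.
Tally weights:
  weight 0: 1 codewords.
  weight 1: 1 codewords.
  weight 3: 1 codewords.
  weight 4: 2 codewords.
  weight 5: 2 codewords.
  weight 6: 1 codewords.
Minimum distance d = smallest w > 0 with A_w > 0 = 1.
Sanity: Σ A_w = 8 = 2^3 = 8 ✓.


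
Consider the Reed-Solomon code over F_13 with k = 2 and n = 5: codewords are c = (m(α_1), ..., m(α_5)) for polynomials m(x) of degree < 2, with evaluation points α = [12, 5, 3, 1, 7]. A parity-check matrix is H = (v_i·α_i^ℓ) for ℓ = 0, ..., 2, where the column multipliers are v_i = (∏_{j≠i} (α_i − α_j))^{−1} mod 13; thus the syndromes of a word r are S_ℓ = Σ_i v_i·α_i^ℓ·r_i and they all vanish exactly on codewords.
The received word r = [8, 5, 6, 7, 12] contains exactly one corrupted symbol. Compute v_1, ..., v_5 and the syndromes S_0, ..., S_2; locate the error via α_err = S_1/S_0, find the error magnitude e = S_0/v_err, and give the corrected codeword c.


S = (3, 8, 4), error at position 5, error magnitude e = 8, c = [8, 5, 6, 7, 4].

Step 1: column multipliers v_i = (∏_{j≠i}(α_i − α_j))^{−1} mod 13.
  i = 1 (α = 12): (12−5)(12−3)(12−1)(12−7) = 7·9·11·5 = 3465 ≡ 7, so v_1 = 7^{−1} = 2 (mod 13).
  i = 2 (α = 5): (5−12)(5−3)(5−1)(5−7) = (−7)·2·4·(−2) = 112 ≡ 8, so v_2 = 8^{−1} = 5 (mod 13).
  i = 3 (α = 3): (3−12)(3−5)(3−1)(3−7) = (−9)·(−2)·2·(−4) = −144 ≡ 12, so v_3 = 12^{−1} = 12 (mod 13).
  i = 4 (α = 1): (1−12)(1−5)(1−3)(1−7) = (−11)·(−4)·(−2)·(−6) = 528 ≡ 8, so v_4 = 8^{−1} = 5 (mod 13).
  i = 5 (α = 7): (7−12)(7−5)(7−3)(7−1) = (−5)·2·4·6 = −240 ≡ 7, so v_5 = 7^{−1} = 2 (mod 13).
  v = [2, 5, 12, 5, 2].
Step 2: syndromes of r = [8, 5, 6, 7, 12] (all sums mod 13).
  S_0 = Σ v_i r_i = 2·8 + 5·5 + 12·6 + 5·7 + 2·12 = 172 ≡ 3.
  S_1 = Σ v_i α_i r_i = 2·12·8 + 5·5·5 + 12·3·6 + 5·1·7 + 2·7·12 = 736 ≡ 8.
  α_i^2 mod 13 = [1, 12, 9, 1, 10].
  S_2 = Σ v_i α_i^2 r_i = 2·1·8 + 5·12·5 + 12·9·6 + 5·1·7 + 2·10·12 = 1239 ≡ 4.
  S = (3, 8, 4) ≠ 0, so r is not a codeword (an error is present).
Step 3: locate the error. For a single error e at position i, S_ℓ = v_i·e·α_i^ℓ, so α_err = S_1/S_0.
  S_0^{−1} = 3^{−1} = 9 (mod 13), so α_err = 8·9 = 72 ≡ 7 = α_5. Error position i = 5.
  Consistency check: S_2/S_1 = 4·5 = 20 ≡ 7 = α_err ✓ (single-error assumption holds).
Step 4: error magnitude e = S_0/v_5 = S_0·∏_{j≠5}(α_5 − α_j) = 3·7 = 21 ≡ 8 (mod 13).
Step 5: correct position 5: c_5 = r_5 − e = 12 − 8 ≡ 4 (mod 13). Hence c = [8, 5, 6, 7, 4].
  Check: interpolating c through the α_i gives m(x) = 1 + 6·x (degree < 2) with m(α_i) = c_i for every i, so c is indeed a codeword.


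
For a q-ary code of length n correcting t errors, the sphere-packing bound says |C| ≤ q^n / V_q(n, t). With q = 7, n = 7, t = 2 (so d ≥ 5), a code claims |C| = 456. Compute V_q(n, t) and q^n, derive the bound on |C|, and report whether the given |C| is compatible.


V_q(n, t) = 799, q^n = 823543, Hamming bound = 1030, |C| = 456 ≤ bound (satisfied).

Step 1: Compute V_q(n, t) = Σ_{j=0}^2 C(n, j) (q−1)^j.
  j = 0: C(7,0)·(6)^0 = 1·1 = 1.
  j = 1: C(7,1)·(6)^1 = 7·6 = 42.
  j = 2: C(7,2)·(6)^2 = 21·36 = 756.
  V_q(n, t) = 1 + 42 + 756 = 799.
Step 2: q^n = 7^7 = 823543.
Step 3: Hamming bound ⌊q^n / V_q(n,t)⌋ = ⌊823543/799⌋ = 1030.
Step 4: Compare |C| = 456 to 1030: satisfied.
The claimed |C| lies below the Hamming bound.


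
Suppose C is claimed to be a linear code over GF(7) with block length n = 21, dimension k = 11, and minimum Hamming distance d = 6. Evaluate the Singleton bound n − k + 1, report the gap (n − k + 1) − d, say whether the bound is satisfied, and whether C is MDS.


Singleton RHS = n − k + 1 = 11, slack = 5, bound satisfied, not MDS.

Singleton bound: d ≤ n − k + 1.
Here n = 21, k = 11, so n − k + 1 = 11.
Given d = 6, check d ≤ 11: YES.
Slack = (n − k + 1) − d = 5.
The code is NOT MDS (slack = 5 > 0).
Description: the claimed parameters are [21, 11, 6]_7; such a code would be non-MDS.


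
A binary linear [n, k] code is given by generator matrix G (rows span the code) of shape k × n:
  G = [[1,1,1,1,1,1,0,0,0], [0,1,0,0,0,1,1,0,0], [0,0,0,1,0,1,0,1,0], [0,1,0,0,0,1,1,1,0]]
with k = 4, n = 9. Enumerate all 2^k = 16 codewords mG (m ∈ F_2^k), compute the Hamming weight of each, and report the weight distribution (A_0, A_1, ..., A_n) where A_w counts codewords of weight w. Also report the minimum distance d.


Weight distribution: A_0 = 1, A_1 = 1, A_2 = 1, A_3 = 3, A_4 = 3, A_5 = 3, A_6 = 3, A_7 = 1. Minimum distance d = 1.

Enumerate all 2^4 = 16 messages m ∈ F_2^4.
For each, compute codeword c = mG in F_2^9, then tally its weight.
  m = 0000 → c = 000000000, weight = 0.
  m = 1000 → c = 111111000, weight = 6.
  m = 0100 → c = 010001100, weight = 3.
  m = 1100 → c = 101110100, weight = 5.
  m = 0010 → c = 000101010, weight = 3.
  m = 1010 → c = 111010010, weight = 5.
  m = 0110 → c = 010100110, weight = 4.
  m = 1110 → c = 101011110, weight = 6.
  m = 0001 → c = 010001110, weight = 4.
  m = 1001 → c = 101110110, weight = 6.
  m = 0101 → c = 000000010, weight = 1.
  m = 1101 → c = 111111010, weight = 7.
  m = 0011 → c = 010100100, weight = 3.
  m = 1011 → c = 101011100, weight = 5.
  m = 0111 → c = 000101000, weight = 2.
  m = 1111 → c = 111010000, weight = 4.
Tally weights:
  weight 0: 1 codewords.
  weight 1: 1 codewords.
  weight 2: 1 codewords.
  weight 3: 3 codewords.
  weight 4: 3 codewords.
  weight 5: 3 codewords.
  weight 6: 3 codewords.
  weight 7: 1 codewords.
Minimum distance d = smallest w > 0 with A_w > 0 = 1.
Sanity: Σ A_w = 16 = 2^4 = 16 ✓.


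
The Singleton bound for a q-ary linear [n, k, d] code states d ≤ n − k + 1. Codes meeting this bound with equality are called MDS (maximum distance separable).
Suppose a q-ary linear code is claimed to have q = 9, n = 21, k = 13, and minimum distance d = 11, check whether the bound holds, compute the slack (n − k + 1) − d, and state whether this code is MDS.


Singleton RHS = n − k + 1 = 9, slack = -2, bound violated (no such code; not MDS).

Singleton bound: d ≤ n − k + 1.
Here n = 21, k = 13, so n − k + 1 = 9.
Given d = 11, check d ≤ 9: NO.
Slack = (n − k + 1) − d = -2.
The slack is negative: d = 11 exceeds n − k + 1 = 9 by 2, so the Singleton bound is violated and no linear [21, 13, 11]_9 code can exist. In particular it is not MDS (MDS requires d = n − k + 1 exactly).
Description: the claimed parameters are [21, 13, 11]_9; such a code would be impossible (violates the Singleton bound).


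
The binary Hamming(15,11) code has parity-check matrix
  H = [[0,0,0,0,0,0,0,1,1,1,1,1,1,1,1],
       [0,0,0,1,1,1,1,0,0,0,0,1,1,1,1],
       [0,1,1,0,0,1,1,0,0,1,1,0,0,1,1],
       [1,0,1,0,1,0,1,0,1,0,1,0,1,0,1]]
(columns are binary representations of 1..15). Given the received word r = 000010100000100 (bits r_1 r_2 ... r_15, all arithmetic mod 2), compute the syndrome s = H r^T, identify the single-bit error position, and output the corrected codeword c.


s = (1, 1, 1, 1)^T, error position = 15, corrected codeword c = 000010100000101

Compute s = H r^T mod 2 one row at a time:
  s_1 = 0 + 0 + 0 + 0 + 0 + 1 + 0 + 0 = 1 ≡ 1 (mod 2).
  s_2 = 0 + 1 + 0 + 1 + 0 + 1 + 0 + 0 = 3 ≡ 1 (mod 2).
  s_3 = 0 + 0 + 0 + 1 + 0 + 0 + 0 + 0 = 1 ≡ 1 (mod 2).
  s_4 = 0 + 0 + 1 + 1 + 0 + 0 + 1 + 0 = 3 ≡ 1 (mod 2).
s = (1, 1, 1, 1)^T — this equals column 15 of H (binary 1111), so error is at position 15.
Correct: flip bit 15 of r = 000010100000100 to get c = 000010100000101.


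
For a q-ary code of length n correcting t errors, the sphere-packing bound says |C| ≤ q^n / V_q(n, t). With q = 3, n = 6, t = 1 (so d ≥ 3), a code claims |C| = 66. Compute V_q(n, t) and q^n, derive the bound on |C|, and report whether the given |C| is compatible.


V_q(n, t) = 13, q^n = 729, Hamming bound = 56, |C| = 66 > bound (violated).

Step 1: Compute V_q(n, t) = Σ_{j=0}^1 C(n, j) (q−1)^j.
  j = 0: C(6,0)·(2)^0 = 1·1 = 1.
  j = 1: C(6,1)·(2)^1 = 6·2 = 12.
  V_q(n, t) = 1 + 12 = 13.
Step 2: q^n = 3^6 = 729.
Step 3: Hamming bound ⌊q^n / V_q(n,t)⌋ = ⌊729/13⌋ = 56.
Step 4: Compare |C| = 66 to 56: violated.
The claimed |C| lies above the Hamming bound, so no 3-ary code of length 6 with d ≥ 3 can have 66 codewords.


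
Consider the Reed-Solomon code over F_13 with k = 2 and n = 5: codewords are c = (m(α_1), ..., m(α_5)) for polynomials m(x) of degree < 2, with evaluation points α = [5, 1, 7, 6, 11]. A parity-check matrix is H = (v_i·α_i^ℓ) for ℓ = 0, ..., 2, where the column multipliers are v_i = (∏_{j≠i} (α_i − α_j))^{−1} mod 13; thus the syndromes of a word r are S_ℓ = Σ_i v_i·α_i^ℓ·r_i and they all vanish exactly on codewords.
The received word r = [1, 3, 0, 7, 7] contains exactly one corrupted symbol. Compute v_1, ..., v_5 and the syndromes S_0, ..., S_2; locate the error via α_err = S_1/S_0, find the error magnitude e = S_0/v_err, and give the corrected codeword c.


S = (12, 2, 9), error at position 5, error magnitude e = 9, c = [1, 3, 0, 7, 11].

Step 1: column multipliers v_i = (∏_{j≠i}(α_i − α_j))^{−1} mod 13.
  i = 1 (α = 5): (5−1)(5−7)(5−6)(5−11) = 4·(−2)·(−1)·(−6) = −48 ≡ 4, so v_1 = 4^{−1} = 10 (mod 13).
  i = 2 (α = 1): (1−5)(1−7)(1−6)(1−11) = (−4)·(−6)·(−5)·(−10) = 1200 ≡ 4, so v_2 = 4^{−1} = 10 (mod 13).
  i = 3 (α = 7): (7−5)(7−1)(7−6)(7−11) = 2·6·1·(−4) = −48 ≡ 4, so v_3 = 4^{−1} = 10 (mod 13).
  i = 4 (α = 6): (6−5)(6−1)(6−7)(6−11) = 1·5·(−1)·(−5) = 25 ≡ 12, so v_4 = 12^{−1} = 12 (mod 13).
  i = 5 (α = 11): (11−5)(11−1)(11−7)(11−6) = 6·10·4·5 = 1200 ≡ 4, so v_5 = 4^{−1} = 10 (mod 13).
  v = [10, 10, 10, 12, 10].
Step 2: syndromes of r = [1, 3, 0, 7, 7] (all sums mod 13).
  S_0 = Σ v_i r_i = 10·1 + 10·3 + 10·0 + 12·7 + 10·7 = 194 ≡ 12.
  S_1 = Σ v_i α_i r_i = 10·5·1 + 10·1·3 + 10·7·0 + 12·6·7 + 10·11·7 = 1354 ≡ 2.
  α_i^2 mod 13 = [12, 1, 10, 10, 4].
  S_2 = Σ v_i α_i^2 r_i = 10·12·1 + 10·1·3 + 10·10·0 + 12·10·7 + 10·4·7 = 1270 ≡ 9.
  S = (12, 2, 9) ≠ 0, so r is not a codeword (an error is present).
Step 3: locate the error. For a single error e at position i, S_ℓ = v_i·e·α_i^ℓ, so α_err = S_1/S_0.
  S_0^{−1} = 12^{−1} = 12 (mod 13), so α_err = 2·12 = 24 ≡ 11 = α_5. Error position i = 5.
  Consistency check: S_2/S_1 = 9·7 = 63 ≡ 11 = α_err ✓ (single-error assumption holds).
Step 4: error magnitude e = S_0/v_5 = S_0·∏_{j≠5}(α_5 − α_j) = 12·4 = 48 ≡ 9 (mod 13).
Step 5: correct position 5: c_5 = r_5 − e = 7 − 9 ≡ 11 (mod 13). Hence c = [1, 3, 0, 7, 11].
  Check: interpolating c through the α_i gives m(x) = 10 + 6·x (degree < 2) with m(α_i) = c_i for every i, so c is indeed a codeword.


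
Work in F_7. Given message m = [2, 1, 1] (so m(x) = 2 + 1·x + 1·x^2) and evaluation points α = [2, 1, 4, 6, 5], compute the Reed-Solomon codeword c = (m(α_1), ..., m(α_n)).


c = [1, 4, 1, 2, 4]

Message polynomial: m(x) = 2 + 1·x + 1·x^2 (mod 7).
For each evaluation point α_i, compute m(α_i) mod 7:
  α_1 = 2: Horner steps 1 → 3 → 1, so m(2) = 1.
  α_2 = 1: Horner steps 1 → 2 → 4, so m(1) = 4.
  α_3 = 4: Horner steps 1 → 5 → 1, so m(4) = 1.
  α_4 = 6: Horner steps 1 → 0 → 2, so m(6) = 2.
  α_5 = 5: Horner steps 1 → 6 → 4, so m(5) = 4.
Codeword c = [1, 4, 1, 2, 4] ∈ F_7^5.


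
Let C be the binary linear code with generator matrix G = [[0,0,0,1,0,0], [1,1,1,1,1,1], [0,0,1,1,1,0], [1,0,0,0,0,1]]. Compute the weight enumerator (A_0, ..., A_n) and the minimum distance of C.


Weight distribution: A_0 = 1, A_1 = 2, A_2 = 3, A_3 = 4, A_4 = 3, A_5 = 2, A_6 = 1. Minimum distance d = 1.

Enumerate all 2^4 = 16 messages m ∈ F_2^4.
For each, compute codeword c = mG in F_2^6, then tally its weight.
  m = 0000 → c = 000000, weight = 0.
  m = 1000 → c = 000100, weight = 1.
  m = 0100 → c = 111111, weight = 6.
  m = 1100 → c = 111011, weight = 5.
  m = 0010 → c = 001110, weight = 3.
  m = 1010 → c = 001010, weight = 2.
  m = 0110 → c = 110001, weight = 3.
  m = 1110 → c = 110101, weight = 4.
  m = 0001 → c = 100001, weight = 2.
  m = 1001 → c = 100101, weight = 3.
  m = 0101 → c = 011110, weight = 4.
  m = 1101 → c = 011010, weight = 3.
  m = 0011 → c = 101111, weight = 5.
  m = 1011 → c = 101011, weight = 4.
  m = 0111 → c = 010000, weight = 1.
  m = 1111 → c = 010100, weight = 2.
Tally weights:
  weight 0: 1 codewords.
  weight 1: 2 codewords.
  weight 2: 3 codewords.
  weight 3: 4 codewords.
  weight 4: 3 codewords.
  weight 5: 2 codewords.
  weight 6: 1 codewords.
Minimum distance d = smallest w > 0 with A_w > 0 = 1.
Sanity: Σ A_w = 16 = 2^4 = 16 ✓.


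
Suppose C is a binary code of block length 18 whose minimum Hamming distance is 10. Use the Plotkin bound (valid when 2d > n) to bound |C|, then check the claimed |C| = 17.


Plotkin bound M ≤ 10; given |C| = 17 > bound (violated).

Check applicability: 2d = 20, n = 18.
2d − n = 2 > 0, so Plotkin applies.
Compute d/(2d−n) = 10/2 ≈ 5.0000.
⌊d/(2d−n)⌋ = 5.
Plotkin bound: M ≤ 2·5 = 10.
Given |C| = 17, check: VIOLATED.
This |C| is above the Plotkin bound, so no binary code with n = 18, d = 10 and 17 codewords exists.


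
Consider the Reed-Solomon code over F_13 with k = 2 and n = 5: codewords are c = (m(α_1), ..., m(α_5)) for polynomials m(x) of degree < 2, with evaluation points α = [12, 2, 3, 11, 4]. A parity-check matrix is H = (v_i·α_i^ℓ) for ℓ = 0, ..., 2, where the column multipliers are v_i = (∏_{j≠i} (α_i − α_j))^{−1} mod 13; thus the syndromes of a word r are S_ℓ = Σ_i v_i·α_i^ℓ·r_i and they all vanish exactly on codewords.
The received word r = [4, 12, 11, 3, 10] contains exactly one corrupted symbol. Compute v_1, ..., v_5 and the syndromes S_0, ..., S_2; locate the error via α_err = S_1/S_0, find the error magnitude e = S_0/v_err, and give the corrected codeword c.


S = (3, 10, 3), error at position 1, error magnitude e = 2, c = [2, 12, 11, 3, 10].

Step 1: column multipliers v_i = (∏_{j≠i}(α_i − α_j))^{−1} mod 13.
  i = 1 (α = 12): (12−2)(12−3)(12−11)(12−4) = 10·9·1·8 = 720 ≡ 5, so v_1 = 5^{−1} = 8 (mod 13).
  i = 2 (α = 2): (2−12)(2−3)(2−11)(2−4) = (−10)·(−1)·(−9)·(−2) = 180 ≡ 11, so v_2 = 11^{−1} = 6 (mod 13).
  i = 3 (α = 3): (3−12)(3−2)(3−11)(3−4) = (−9)·1·(−8)·(−1) = −72 ≡ 6, so v_3 = 6^{−1} = 11 (mod 13).
  i = 4 (α = 11): (11−12)(11−2)(11−3)(11−4) = (−1)·9·8·7 = −504 ≡ 3, so v_4 = 3^{−1} = 9 (mod 13).
  i = 5 (α = 4): (4−12)(4−2)(4−3)(4−11) = (−8)·2·1·(−7) = 112 ≡ 8, so v_5 = 8^{−1} = 5 (mod 13).
  v = [8, 6, 11, 9, 5].
Step 2: syndromes of r = [4, 12, 11, 3, 10] (all sums mod 13).
  S_0 = Σ v_i r_i = 8·4 + 6·12 + 11·11 + 9·3 + 5·10 = 302 ≡ 3.
  S_1 = Σ v_i α_i r_i = 8·12·4 + 6·2·12 + 11·3·11 + 9·11·3 + 5·4·10 = 1388 ≡ 10.
  α_i^2 mod 13 = [1, 4, 9, 4, 3].
  S_2 = Σ v_i α_i^2 r_i = 8·1·4 + 6·4·12 + 11·9·11 + 9·4·3 + 5·3·10 = 1667 ≡ 3.
  S = (3, 10, 3) ≠ 0, so r is not a codeword (an error is present).
Step 3: locate the error. For a single error e at position i, S_ℓ = v_i·e·α_i^ℓ, so α_err = S_1/S_0.
  S_0^{−1} = 3^{−1} = 9 (mod 13), so α_err = 10·9 = 90 ≡ 12 = α_1. Error position i = 1.
  Consistency check: S_2/S_1 = 3·4 = 12 ≡ 12 = α_err ✓ (single-error assumption holds).
Step 4: error magnitude e = S_0/v_1 = S_0·∏_{j≠1}(α_1 − α_j) = 3·5 = 15 ≡ 2 (mod 13).
Step 5: correct position 1: c_1 = r_1 − e = 4 − 2 ≡ 2 (mod 13). Hence c = [2, 12, 11, 3, 10].
  Check: interpolating c through the α_i gives m(x) = 1 + 12·x (degree < 2) with m(α_i) = c_i for every i, so c is indeed a codeword.


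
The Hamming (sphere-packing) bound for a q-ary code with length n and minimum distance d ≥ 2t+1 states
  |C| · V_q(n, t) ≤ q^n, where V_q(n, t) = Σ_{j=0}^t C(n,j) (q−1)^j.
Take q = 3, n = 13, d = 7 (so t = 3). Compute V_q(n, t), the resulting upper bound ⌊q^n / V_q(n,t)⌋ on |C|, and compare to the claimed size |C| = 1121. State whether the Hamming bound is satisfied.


V_q(n, t) = 2627, q^n = 1594323, Hamming bound = 606, |C| = 1121 > bound (violated).

Step 1: Compute V_q(n, t) = Σ_{j=0}^3 C(n, j) (q−1)^j.
  j = 0: C(13,0)·(2)^0 = 1·1 = 1.
  j = 1: C(13,1)·(2)^1 = 13·2 = 26.
  j = 2: C(13,2)·(2)^2 = 78·4 = 312.
  j = 3: C(13,3)·(2)^3 = 286·8 = 2288.
  V_q(n, t) = 1 + 26 + 312 + 2288 = 2627.
Step 2: q^n = 3^13 = 1594323.
Step 3: Hamming bound ⌊q^n / V_q(n,t)⌋ = ⌊1594323/2627⌋ = 606.
Step 4: Compare |C| = 1121 to 606: violated.
The claimed |C| lies above the Hamming bound, so no 3-ary code of length 13 with d ≥ 7 can have 1121 codewords.


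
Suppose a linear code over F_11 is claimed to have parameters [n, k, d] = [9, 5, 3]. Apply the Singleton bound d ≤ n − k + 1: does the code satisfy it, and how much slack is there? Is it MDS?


Singleton RHS = n − k + 1 = 5, slack = 2, bound satisfied, not MDS.

Singleton bound: d ≤ n − k + 1.
Here n = 9, k = 5, so n − k + 1 = 5.
Given d = 3, check d ≤ 5: YES.
Slack = (n − k + 1) − d = 2.
The code is NOT MDS (slack = 2 > 0).
Description: the claimed parameters are [9, 5, 3]_11; such a code would be non-MDS.


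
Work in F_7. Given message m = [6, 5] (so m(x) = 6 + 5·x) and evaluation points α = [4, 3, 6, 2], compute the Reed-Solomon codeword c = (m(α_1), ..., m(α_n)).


c = [5, 0, 1, 2]

Message polynomial: m(x) = 6 + 5·x (mod 7).
For each evaluation point α_i, compute m(α_i) mod 7:
  α_1 = 4: Horner steps 5 → 5, so m(4) = 5.
  α_2 = 3: Horner steps 5 → 0, so m(3) = 0.
  α_3 = 6: Horner steps 5 → 1, so m(6) = 1.
  α_4 = 2: Horner steps 5 → 2, so m(2) = 2.
Codeword c = [5, 0, 1, 2] ∈ F_7^4.


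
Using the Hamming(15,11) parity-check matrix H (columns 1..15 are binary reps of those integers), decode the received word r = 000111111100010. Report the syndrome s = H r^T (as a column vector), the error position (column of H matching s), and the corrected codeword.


s = (0, 1, 0, 1)^T, error position = 5, corrected codeword c = 000101111100010

Compute s = H r^T mod 2 one row at a time:
  s_1 = 1 + 1 + 1 + 0 + 0 + 0 + 1 + 0 = 4 ≡ 0 (mod 2).
  s_2 = 1 + 1 + 1 + 1 + 0 + 0 + 1 + 0 = 5 ≡ 1 (mod 2).
  s_3 = 0 + 0 + 1 + 1 + 1 + 0 + 1 + 0 = 4 ≡ 0 (mod 2).
  s_4 = 0 + 0 + 1 + 1 + 1 + 0 + 0 + 0 = 3 ≡ 1 (mod 2).
s = (0, 1, 0, 1)^T — this equals column 5 of H (binary 0101), so error is at position 5.
Correct: flip bit 5 of r = 000111111100010 to get c = 000101111100010.


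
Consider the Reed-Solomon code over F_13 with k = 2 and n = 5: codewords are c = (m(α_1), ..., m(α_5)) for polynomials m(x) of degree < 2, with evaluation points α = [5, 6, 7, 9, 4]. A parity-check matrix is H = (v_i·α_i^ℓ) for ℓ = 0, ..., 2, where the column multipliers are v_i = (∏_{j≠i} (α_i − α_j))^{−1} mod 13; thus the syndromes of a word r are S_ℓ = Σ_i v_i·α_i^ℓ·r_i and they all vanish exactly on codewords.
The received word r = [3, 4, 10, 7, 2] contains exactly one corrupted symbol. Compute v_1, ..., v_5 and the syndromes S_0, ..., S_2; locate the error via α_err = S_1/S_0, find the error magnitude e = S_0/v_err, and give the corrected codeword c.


S = (5, 9, 11), error at position 3, error magnitude e = 5, c = [3, 4, 5, 7, 2].

Step 1: column multipliers v_i = (∏_{j≠i}(α_i − α_j))^{−1} mod 13.
  i = 1 (α = 5): (5−6)(5−7)(5−9)(5−4) = (−1)·(−2)·(−4)·1 = −8 ≡ 5, so v_1 = 5^{−1} = 8 (mod 13).
  i = 2 (α = 6): (6−5)(6−7)(6−9)(6−4) = 1·(−1)·(−3)·2 = 6 ≡ 6, so v_2 = 6^{−1} = 11 (mod 13).
  i = 3 (α = 7): (7−5)(7−6)(7−9)(7−4) = 2·1·(−2)·3 = −12 ≡ 1, so v_3 = 1^{−1} = 1 (mod 13).
  i = 4 (α = 9): (9−5)(9−6)(9−7)(9−4) = 4·3·2·5 = 120 ≡ 3, so v_4 = 3^{−1} = 9 (mod 13).
  i = 5 (α = 4): (4−5)(4−6)(4−7)(4−9) = (−1)·(−2)·(−3)·(−5) = 30 ≡ 4, so v_5 = 4^{−1} = 10 (mod 13).
  v = [8, 11, 1, 9, 10].
Step 2: syndromes of r = [3, 4, 10, 7, 2] (all sums mod 13).
  S_0 = Σ v_i r_i = 8·3 + 11·4 + 1·10 + 9·7 + 10·2 = 161 ≡ 5.
  S_1 = Σ v_i α_i r_i = 8·5·3 + 11·6·4 + 1·7·10 + 9·9·7 + 10·4·2 = 1101 ≡ 9.
  α_i^2 mod 13 = [12, 10, 10, 3, 3].
  S_2 = Σ v_i α_i^2 r_i = 8·12·3 + 11·10·4 + 1·10·10 + 9·3·7 + 10·3·2 = 1077 ≡ 11.
  S = (5, 9, 11) ≠ 0, so r is not a codeword (an error is present).
Step 3: locate the error. For a single error e at position i, S_ℓ = v_i·e·α_i^ℓ, so α_err = S_1/S_0.
  S_0^{−1} = 5^{−1} = 8 (mod 13), so α_err = 9·8 = 72 ≡ 7 = α_3. Error position i = 3.
  Consistency check: S_2/S_1 = 11·3 = 33 ≡ 7 = α_err ✓ (single-error assumption holds).
Step 4: error magnitude e = S_0/v_3 = S_0·∏_{j≠3}(α_3 − α_j) = 5·1 = 5 ≡ 5 (mod 13).
Step 5: correct position 3: c_3 = r_3 − e = 10 − 5 ≡ 5 (mod 13). Hence c = [3, 4, 5, 7, 2].
  Check: interpolating c through the α_i gives m(x) = 11 + 1·x (degree < 2) with m(α_i) = c_i for every i, so c is indeed a codeword.


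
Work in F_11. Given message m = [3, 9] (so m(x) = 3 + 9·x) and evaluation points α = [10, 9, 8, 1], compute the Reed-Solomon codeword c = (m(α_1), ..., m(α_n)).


c = [5, 7, 9, 1]

Message polynomial: m(x) = 3 + 9·x (mod 11).
For each evaluation point α_i, compute m(α_i) mod 11:
  α_1 = 10: Horner steps 9 → 5, so m(10) = 5.
  α_2 = 9: Horner steps 9 → 7, so m(9) = 7.
  α_3 = 8: Horner steps 9 → 9, so m(8) = 9.
  α_4 = 1: Horner steps 9 → 1, so m(1) = 1.
Codeword c = [5, 7, 9, 1] ∈ F_11^4.


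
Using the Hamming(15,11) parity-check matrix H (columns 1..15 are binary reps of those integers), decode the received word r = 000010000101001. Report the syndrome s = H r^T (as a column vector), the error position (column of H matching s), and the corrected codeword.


s = (1, 1, 0, 0)^T, error position = 12, corrected codeword c = 000010000100001

Compute s = H r^T mod 2 one row at a time:
  s_1 = 0 + 0 + 1 + 0 + 1 + 0 + 0 + 1 = 3 ≡ 1 (mod 2).
  s_2 = 0 + 1 + 0 + 0 + 1 + 0 + 0 + 1 = 3 ≡ 1 (mod 2).
  s_3 = 0 + 0 + 0 + 0 + 1 + 0 + 0 + 1 = 2 ≡ 0 (mod 2).
  s_4 = 0 + 0 + 1 + 0 + 0 + 0 + 0 + 1 = 2 ≡ 0 (mod 2).
s = (1, 1, 0, 0)^T — this equals column 12 of H (binary 1100), so error is at position 12.
Correct: flip bit 12 of r = 000010000101001 to get c = 000010000100001.


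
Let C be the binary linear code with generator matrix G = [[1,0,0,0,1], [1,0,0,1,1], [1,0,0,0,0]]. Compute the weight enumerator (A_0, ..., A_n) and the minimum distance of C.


Weight distribution: A_0 = 1, A_1 = 3, A_2 = 3, A_3 = 1. Minimum distance d = 1.

Enumerate all 2^3 = 8 messages m ∈ F_2^3.
For each, compute codeword c = mG in F_2^5, then tally its weight.
  m = 000 → c = 00000, weight = 0.
  m = 100 → c = 10001, weight = 2.
  m = 010 → c = 10011, weight = 3.
  m = 110 → c = 00010, weight = 1.
  m = 001 → c = 10000, weight = 1.
  m = 101 → c = 00001, weight = 1.
  m = 011 → c = 00011, weight = 2.
  m = 111 → c = 10010, weight = 2.
Tally weights:
  weight 0: 1 codewords.
  weight 1: 3 codewords.
  weight 2: 3 codewords.
  weight 3: 1 codewords.
Minimum distance d = smallest w > 0 with A_w > 0 = 1.
Sanity: Σ A_w = 8 = 2^3 = 8 ✓.


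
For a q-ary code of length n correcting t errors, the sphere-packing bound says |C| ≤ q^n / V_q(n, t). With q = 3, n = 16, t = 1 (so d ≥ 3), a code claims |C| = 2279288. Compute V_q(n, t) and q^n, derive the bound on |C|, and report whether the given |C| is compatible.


V_q(n, t) = 33, q^n = 43046721, Hamming bound = 1304446, |C| = 2279288 > bound (violated).

Step 1: Compute V_q(n, t) = Σ_{j=0}^1 C(n, j) (q−1)^j.
  j = 0: C(16,0)·(2)^0 = 1·1 = 1.
  j = 1: C(16,1)·(2)^1 = 16·2 = 32.
  V_q(n, t) = 1 + 32 = 33.
Step 2: q^n = 3^16 = 43046721.
Step 3: Hamming bound ⌊q^n / V_q(n,t)⌋ = ⌊43046721/33⌋ = 1304446.
Step 4: Compare |C| = 2279288 to 1304446: violated.
The claimed |C| lies above the Hamming bound, so no 3-ary code of length 16 with d ≥ 3 can have 2279288 codewords.


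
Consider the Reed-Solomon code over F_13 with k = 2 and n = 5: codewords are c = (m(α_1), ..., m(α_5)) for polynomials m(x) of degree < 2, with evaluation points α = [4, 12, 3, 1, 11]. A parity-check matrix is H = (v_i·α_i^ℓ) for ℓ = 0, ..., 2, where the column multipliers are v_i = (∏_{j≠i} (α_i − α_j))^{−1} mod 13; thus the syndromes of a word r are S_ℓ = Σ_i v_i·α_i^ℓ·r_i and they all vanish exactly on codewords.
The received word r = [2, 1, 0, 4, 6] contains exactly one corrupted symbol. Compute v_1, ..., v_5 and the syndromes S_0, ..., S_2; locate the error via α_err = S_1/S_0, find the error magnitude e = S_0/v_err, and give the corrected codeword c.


S = (7, 8, 11), error at position 3, error magnitude e = 6, c = [2, 1, 7, 4, 6].

Step 1: column multipliers v_i = (∏_{j≠i}(α_i − α_j))^{−1} mod 13.
  i = 1 (α = 4): (4−12)(4−3)(4−1)(4−11) = (−8)·1·3·(−7) = 168 ≡ 12, so v_1 = 12^{−1} = 12 (mod 13).
  i = 2 (α = 12): (12−4)(12−3)(12−1)(12−11) = 8·9·11·1 = 792 ≡ 12, so v_2 = 12^{−1} = 12 (mod 13).
  i = 3 (α = 3): (3−4)(3−12)(3−1)(3−11) = (−1)·(−9)·2·(−8) = −144 ≡ 12, so v_3 = 12^{−1} = 12 (mod 13).
  i = 4 (α = 1): (1−4)(1−12)(1−3)(1−11) = (−3)·(−11)·(−2)·(−10) = 660 ≡ 10, so v_4 = 10^{−1} = 4 (mod 13).
  i = 5 (α = 11): (11−4)(11−12)(11−3)(11−1) = 7·(−1)·8·10 = −560 ≡ 12, so v_5 = 12^{−1} = 12 (mod 13).
  v = [12, 12, 12, 4, 12].
Step 2: syndromes of r = [2, 1, 0, 4, 6] (all sums mod 13).
  S_0 = Σ v_i r_i = 12·2 + 12·1 + 12·0 + 4·4 + 12·6 = 124 ≡ 7.
  S_1 = Σ v_i α_i r_i = 12·4·2 + 12·12·1 + 12·3·0 + 4·1·4 + 12·11·6 = 1048 ≡ 8.
  α_i^2 mod 13 = [3, 1, 9, 1, 4].
  S_2 = Σ v_i α_i^2 r_i = 12·3·2 + 12·1·1 + 12·9·0 + 4·1·4 + 12·4·6 = 388 ≡ 11.
  S = (7, 8, 11) ≠ 0, so r is not a codeword (an error is present).
Step 3: locate the error. For a single error e at position i, S_ℓ = v_i·e·α_i^ℓ, so α_err = S_1/S_0.
  S_0^{−1} = 7^{−1} = 2 (mod 13), so α_err = 8·2 = 16 ≡ 3 = α_3. Error position i = 3.
  Consistency check: S_2/S_1 = 11·5 = 55 ≡ 3 = α_err ✓ (single-error assumption holds).
Step 4: error magnitude e = S_0/v_3 = S_0·∏_{j≠3}(α_3 − α_j) = 7·12 = 84 ≡ 6 (mod 13).
Step 5: correct position 3: c_3 = r_3 − e = 0 − 6 ≡ 7 (mod 13). Hence c = [2, 1, 7, 4, 6].
  Check: interpolating c through the α_i gives m(x) = 9 + 8·x (degree < 2) with m(α_i) = c_i for every i, so c is indeed a codeword.


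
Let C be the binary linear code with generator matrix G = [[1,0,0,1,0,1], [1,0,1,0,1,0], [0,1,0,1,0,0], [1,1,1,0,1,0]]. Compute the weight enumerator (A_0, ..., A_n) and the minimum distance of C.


Weight distribution: A_0 = 1, A_1 = 2, A_2 = 2, A_3 = 4, A_4 = 5, A_5 = 2. Minimum distance d = 1.

Enumerate all 2^4 = 16 messages m ∈ F_2^4.
For each, compute codeword c = mG in F_2^6, then tally its weight.
  m = 0000 → c = 000000, weight = 0.
  m = 1000 → c = 100101, weight = 3.
  m = 0100 → c = 101010, weight = 3.
  m = 1100 → c = 001111, weight = 4.
  m = 0010 → c = 010100, weight = 2.
  m = 1010 → c = 110001, weight = 3.
  m = 0110 → c = 111110, weight = 5.
  m = 1110 → c = 011011, weight = 4.
  m = 0001 → c = 111010, weight = 4.
  m = 1001 → c = 011111, weight = 5.
  m = 0101 → c = 010000, weight = 1.
  m = 1101 → c = 110101, weight = 4.
  m = 0011 → c = 101110, weight = 4.
  m = 1011 → c = 001011, weight = 3.
  m = 0111 → c = 000100, weight = 1.
  m = 1111 → c = 100001, weight = 2.
Tally weights:
  weight 0: 1 codewords.
  weight 1: 2 codewords.
  weight 2: 2 codewords.
  weight 3: 4 codewords.
  weight 4: 5 codewords.
  weight 5: 2 codewords.
Minimum distance d = smallest w > 0 with A_w > 0 = 1.
Sanity: Σ A_w = 16 = 2^4 = 16 ✓.


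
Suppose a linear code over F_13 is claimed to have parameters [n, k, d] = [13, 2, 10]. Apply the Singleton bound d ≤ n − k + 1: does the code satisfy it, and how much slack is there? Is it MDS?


Singleton RHS = n − k + 1 = 12, slack = 2, bound satisfied, not MDS.

Singleton bound: d ≤ n − k + 1.
Here n = 13, k = 2, so n − k + 1 = 12.
Given d = 10, check d ≤ 12: YES.
Slack = (n − k + 1) − d = 2.
The code is NOT MDS (slack = 2 > 0).
Description: the claimed parameters are [13, 2, 10]_13; such a code would be non-MDS.


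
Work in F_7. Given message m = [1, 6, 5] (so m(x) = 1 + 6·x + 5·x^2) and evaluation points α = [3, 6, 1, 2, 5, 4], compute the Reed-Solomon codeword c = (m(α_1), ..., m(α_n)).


c = [1, 0, 5, 5, 2, 0]

Message polynomial: m(x) = 1 + 6·x + 5·x^2 (mod 7).
For each evaluation point α_i, compute m(α_i) mod 7:
  α_1 = 3: Horner steps 5 → 0 → 1, so m(3) = 1.
  α_2 = 6: Horner steps 5 → 1 → 0, so m(6) = 0.
  α_3 = 1: Horner steps 5 → 4 → 5, so m(1) = 5.
  α_4 = 2: Horner steps 5 → 2 → 5, so m(2) = 5.
  α_5 = 5: Horner steps 5 → 3 → 2, so m(5) = 2.
  α_6 = 4: Horner steps 5 → 5 → 0, so m(4) = 0.
Codeword c = [1, 0, 5, 5, 2, 0] ∈ F_7^6.
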